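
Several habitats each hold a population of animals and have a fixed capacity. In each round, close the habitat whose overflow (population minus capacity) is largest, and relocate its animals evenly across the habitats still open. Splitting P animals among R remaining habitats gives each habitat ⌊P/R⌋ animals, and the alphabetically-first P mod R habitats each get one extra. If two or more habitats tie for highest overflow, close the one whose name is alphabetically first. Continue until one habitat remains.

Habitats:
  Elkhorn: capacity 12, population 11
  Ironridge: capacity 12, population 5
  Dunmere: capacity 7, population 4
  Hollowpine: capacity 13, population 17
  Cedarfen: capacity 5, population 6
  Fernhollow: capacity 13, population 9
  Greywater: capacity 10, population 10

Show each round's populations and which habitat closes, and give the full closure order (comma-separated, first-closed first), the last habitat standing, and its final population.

Closure order: Hollowpine, Cedarfen, Greywater, Elkhorn, Dunmere, Fernhollow
Last habitat: Ironridge with 62 animals

Round 1: Cedarfen=6 Dunmere=4 Elkhorn=11 Fernhollow=9 Greywater=10 Hollowpine=17 Ironridge=5 → close Hollowpine (overflow 4)
  17÷6 = 2 each, +1 to first 5
Round 2: Cedarfen=9 Dunmere=7 Elkhorn=14 Fernhollow=12 Greywater=13 Ironridge=7 → close Cedarfen (overflow 4)
  9÷5 = 1 each, +1 to first 4
Round 3: Dunmere=9 Elkhorn=16 Fernhollow=14 Greywater=15 Ironridge=8 → close Greywater (overflow 5)
  15÷4 = 3 each, +1 to first 3
Round 4: Dunmere=13 Elkhorn=20 Fernhollow=18 Ironridge=11 → close Elkhorn (overflow 8)
  20÷3 = 6 each, +1 to first 2
Round 5: Dunmere=20 Fernhollow=25 Ironridge=17 → close Dunmere (overflow 13)
  20÷2 = 10 each, +1 to first 0
Round 6: Fernhollow=35 Ironridge=27 → close Fernhollow (overflow 22)
  35÷1 = 35 each, +1 to first 0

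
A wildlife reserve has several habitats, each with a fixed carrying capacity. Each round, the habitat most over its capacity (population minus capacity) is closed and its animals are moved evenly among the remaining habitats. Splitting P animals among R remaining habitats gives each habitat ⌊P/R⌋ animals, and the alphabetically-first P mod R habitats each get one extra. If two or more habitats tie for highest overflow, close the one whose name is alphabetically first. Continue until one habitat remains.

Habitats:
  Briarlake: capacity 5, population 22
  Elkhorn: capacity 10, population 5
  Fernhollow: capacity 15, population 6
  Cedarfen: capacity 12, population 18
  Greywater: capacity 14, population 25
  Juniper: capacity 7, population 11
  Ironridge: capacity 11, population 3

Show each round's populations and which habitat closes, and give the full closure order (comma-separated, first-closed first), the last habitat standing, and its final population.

Closure order: Briarlake, Greywater, Cedarfen, Juniper, Elkhorn, Fernhollow
Last habitat: Ironridge with 90 animals

Round 1: Briarlake=22 Cedarfen=18 Elkhorn=5 Fernhollow=6 Greywater=25 Ironridge=3 Juniper=11 → close Briarlake (overflow 17)
  22÷6 = 3 each, +1 to first 4
Round 2: Cedarfen=22 Elkhorn=9 Fernhollow=10 Greywater=29 Ironridge=6 Juniper=14 → close Greywater (overflow 15)
  29÷5 = 5 each, +1 to first 4
Round 3: Cedarfen=28 Elkhorn=15 Fernhollow=16 Ironridge=12 Juniper=19 → close Cedarfen (overflow 16)
  28÷4 = 7 each, +1 to first 0
Round 4: Elkhorn=22 Fernhollow=23 Ironridge=19 Juniper=26 → close Juniper (overflow 19)
  26÷3 = 8 each, +1 to first 2
Round 5: Elkhorn=31 Fernhollow=32 Ironridge=27 → close Elkhorn (overflow 21)
  31÷2 = 15 each, +1 to first 1
Round 6: Fernhollow=48 Ironridge=42 → close Fernhollow (overflow 33)
  48÷1 = 48 each, +1 to first 0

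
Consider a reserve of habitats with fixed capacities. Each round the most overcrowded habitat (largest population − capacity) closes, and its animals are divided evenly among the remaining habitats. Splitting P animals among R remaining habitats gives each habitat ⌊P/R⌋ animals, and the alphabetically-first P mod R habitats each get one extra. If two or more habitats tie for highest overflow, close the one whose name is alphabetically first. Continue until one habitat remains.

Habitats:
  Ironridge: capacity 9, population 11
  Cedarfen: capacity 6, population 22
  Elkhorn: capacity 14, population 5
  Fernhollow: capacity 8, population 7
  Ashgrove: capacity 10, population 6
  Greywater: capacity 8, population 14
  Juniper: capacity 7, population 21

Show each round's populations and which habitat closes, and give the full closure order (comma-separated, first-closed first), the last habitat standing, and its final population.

Round 1: Ashgrove=6 Cedarfen=22 Elkhorn=5 Fernhollow=7 Greywater=14 Ironridge=11 Juniper=21 → close Cedarfen (overflow 16)
  22÷6 = 3 each, +1 to first 4
Round 2: Ashgrove=10 Elkhorn=9 Fernhollow=11 Greywater=18 Ironridge=14 Juniper=24 → close Juniper (overflow 17)
  24÷5 = 4 each, +1 to first 4
Round 3: Ashgrove=15 Elkhorn=14 Fernhollow=16 Greywater=23 Ironridge=18 → close Greywater (overflow 15)
  23÷4 = 5 each, +1 to first 3
Round 4: Ashgrove=21 Elkhorn=20 Fernhollow=22 Ironridge=23 → close Fernhollow (overflow 14)
  22÷3 = 7 each, +1 to first 1
Round 5: Ashgrove=29 Elkhorn=27 Ironridge=30 → close Ironridge (overflow 21)
  30÷2 = 15 each, +1 to first 0
Round 6: Ashgrove=44 Elkhorn=42 → close Ashgrove (overflow 34)
  44÷1 = 44 each, +1 to first 0

Closure order: Cedarfen, Juniper, Greywater, Fernhollow, Ironridge, Ashgrove
Last habitat: Elkhorn with 86 animals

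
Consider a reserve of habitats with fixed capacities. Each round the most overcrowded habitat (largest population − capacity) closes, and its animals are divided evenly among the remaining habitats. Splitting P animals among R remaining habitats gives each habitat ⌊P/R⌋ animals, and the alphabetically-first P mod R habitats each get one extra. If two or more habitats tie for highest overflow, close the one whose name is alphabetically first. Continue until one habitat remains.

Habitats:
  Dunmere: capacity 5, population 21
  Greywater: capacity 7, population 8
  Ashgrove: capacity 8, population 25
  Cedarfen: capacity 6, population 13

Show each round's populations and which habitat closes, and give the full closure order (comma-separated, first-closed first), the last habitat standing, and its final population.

Closure order: Ashgrove, Dunmere, Cedarfen
Last habitat: Greywater with 67 animals

Round 1: Ashgrove=25 Cedarfen=13 Dunmere=21 Greywater=8 → close Ashgrove (overflow 17)
  25÷3 = 8 each, +1 to first 1
Round 2: Cedarfen=22 Dunmere=29 Greywater=16 → close Dunmere (overflow 24)
  29÷2 = 14 each, +1 to first 1
Round 3: Cedarfen=37 Greywater=30 → close Cedarfen (overflow 31)
  37÷1 = 37 each, +1 to first 0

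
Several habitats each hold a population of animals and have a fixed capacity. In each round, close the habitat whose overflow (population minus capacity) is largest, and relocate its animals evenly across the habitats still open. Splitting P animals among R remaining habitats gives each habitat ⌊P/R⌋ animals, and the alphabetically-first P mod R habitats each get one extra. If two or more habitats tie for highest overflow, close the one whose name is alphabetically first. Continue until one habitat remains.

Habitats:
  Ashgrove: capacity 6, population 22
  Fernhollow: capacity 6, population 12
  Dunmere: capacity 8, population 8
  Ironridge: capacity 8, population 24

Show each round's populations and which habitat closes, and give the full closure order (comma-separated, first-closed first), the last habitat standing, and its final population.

Round 1: Ashgrove=22 Dunmere=8 Fernhollow=12 Ironridge=24 → close Ashgrove (overflow 16)
  22÷3 = 7 each, +1 to first 1
Round 2: Dunmere=16 Fernhollow=19 Ironridge=31 → close Ironridge (overflow 23)
  31÷2 = 15 each, +1 to first 1
Round 3: Dunmere=32 Fernhollow=34 → close Fernhollow (overflow 28)
  34÷1 = 34 each, +1 to first 0

Closure order: Ashgrove, Ironridge, Fernhollow
Last habitat: Dunmere with 66 animals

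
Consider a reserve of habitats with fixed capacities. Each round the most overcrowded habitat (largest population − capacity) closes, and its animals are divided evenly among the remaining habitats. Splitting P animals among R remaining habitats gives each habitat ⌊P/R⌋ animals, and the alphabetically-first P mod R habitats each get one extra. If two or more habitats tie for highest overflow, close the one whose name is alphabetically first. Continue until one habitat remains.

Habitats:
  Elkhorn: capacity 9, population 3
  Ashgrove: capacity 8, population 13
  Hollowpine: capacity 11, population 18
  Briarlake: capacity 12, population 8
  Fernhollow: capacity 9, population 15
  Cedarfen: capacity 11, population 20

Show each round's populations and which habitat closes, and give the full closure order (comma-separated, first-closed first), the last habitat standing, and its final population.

Closure order: Cedarfen, Hollowpine, Ashgrove, Fernhollow, Briarlake
Last habitat: Elkhorn with 77 animals

Round 1: Ashgrove=13 Briarlake=8 Cedarfen=20 Elkhorn=3 Fernhollow=15 Hollowpine=18 → close Cedarfen (overflow 9)
  20÷5 = 4 each, +1 to first 0
Round 2: Ashgrove=17 Briarlake=12 Elkhorn=7 Fernhollow=19 Hollowpine=22 → close Hollowpine (overflow 11)
  22÷4 = 5 each, +1 to first 2
Round 3: Ashgrove=23 Briarlake=18 Elkhorn=12 Fernhollow=24 → close Ashgrove (overflow 15)
  23÷3 = 7 each, +1 to first 2
Round 4: Briarlake=26 Elkhorn=20 Fernhollow=31 → close Fernhollow (overflow 22)
  31÷2 = 15 each, +1 to first 1
Round 5: Briarlake=42 Elkhorn=35 → close Briarlake (overflow 30)
  42÷1 = 42 each, +1 to first 0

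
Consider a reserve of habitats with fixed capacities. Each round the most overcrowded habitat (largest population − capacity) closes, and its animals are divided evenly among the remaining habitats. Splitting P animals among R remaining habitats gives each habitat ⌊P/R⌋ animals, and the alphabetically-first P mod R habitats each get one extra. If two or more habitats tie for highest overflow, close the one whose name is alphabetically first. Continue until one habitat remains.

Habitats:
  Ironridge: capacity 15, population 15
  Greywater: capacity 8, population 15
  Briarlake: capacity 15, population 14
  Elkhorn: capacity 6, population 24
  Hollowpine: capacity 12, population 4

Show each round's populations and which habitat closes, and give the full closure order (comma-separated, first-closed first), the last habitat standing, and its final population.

Closure order: Elkhorn, Greywater, Ironridge, Briarlake
Last habitat: Hollowpine with 72 animals

Round 1: Briarlake=14 Elkhorn=24 Greywater=15 Hollowpine=4 Ironridge=15 → close Elkhorn (overflow 18)
  24÷4 = 6 each, +1 to first 0
Round 2: Briarlake=20 Greywater=21 Hollowpine=10 Ironridge=21 → close Greywater (overflow 13)
  21÷3 = 7 each, +1 to first 0
Round 3: Briarlake=27 Hollowpine=17 Ironridge=28 → close Ironridge (overflow 13)
  28÷2 = 14 each, +1 to first 0
Round 4: Briarlake=41 Hollowpine=31 → close Briarlake (overflow 26)
  41÷1 = 41 each, +1 to first 0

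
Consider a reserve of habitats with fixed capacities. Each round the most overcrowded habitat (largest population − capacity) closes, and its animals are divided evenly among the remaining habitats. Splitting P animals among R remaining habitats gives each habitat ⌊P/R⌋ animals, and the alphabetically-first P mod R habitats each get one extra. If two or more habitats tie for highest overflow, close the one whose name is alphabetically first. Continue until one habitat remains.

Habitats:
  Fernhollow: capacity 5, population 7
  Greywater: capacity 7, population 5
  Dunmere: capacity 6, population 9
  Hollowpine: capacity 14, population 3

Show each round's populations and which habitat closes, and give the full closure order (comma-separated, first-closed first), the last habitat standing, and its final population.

Round 1: Dunmere=9 Fernhollow=7 Greywater=5 Hollowpine=3 → close Dunmere (overflow 3)
  9÷3 = 3 each, +1 to first 0
Round 2: Fernhollow=10 Greywater=8 Hollowpine=6 → close Fernhollow (overflow 5)
  10÷2 = 5 each, +1 to first 0
Round 3: Greywater=13 Hollowpine=11 → close Greywater (overflow 6)
  13÷1 = 13 each, +1 to first 0

Closure order: Dunmere, Fernhollow, Greywater
Last habitat: Hollowpine with 24 animals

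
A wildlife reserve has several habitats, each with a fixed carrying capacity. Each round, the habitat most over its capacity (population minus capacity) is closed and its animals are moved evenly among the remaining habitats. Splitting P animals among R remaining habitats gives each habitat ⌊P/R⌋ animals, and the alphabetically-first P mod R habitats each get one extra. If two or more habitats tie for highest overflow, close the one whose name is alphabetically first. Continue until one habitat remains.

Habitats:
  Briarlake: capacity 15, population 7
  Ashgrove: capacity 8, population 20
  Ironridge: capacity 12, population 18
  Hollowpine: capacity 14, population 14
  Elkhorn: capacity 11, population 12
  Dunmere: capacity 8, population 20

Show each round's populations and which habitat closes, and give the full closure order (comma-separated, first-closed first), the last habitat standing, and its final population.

Round 1: Ashgrove=20 Briarlake=7 Dunmere=20 Elkhorn=12 Hollowpine=14 Ironridge=18 → close Ashgrove (overflow 12)
  20÷5 = 4 each, +1 to first 0
Round 2: Briarlake=11 Dunmere=24 Elkhorn=16 Hollowpine=18 Ironridge=22 → close Dunmere (overflow 16)
  24÷4 = 6 each, +1 to first 0
Round 3: Briarlake=17 Elkhorn=22 Hollowpine=24 Ironridge=28 → close Ironridge (overflow 16)
  28÷3 = 9 each, +1 to first 1
Round 4: Briarlake=27 Elkhorn=31 Hollowpine=33 → close Elkhorn (overflow 20)
  31÷2 = 15 each, +1 to first 1
Round 5: Briarlake=43 Hollowpine=48 → close Hollowpine (overflow 34)
  48÷1 = 48 each, +1 to first 0

Closure order: Ashgrove, Dunmere, Ironridge, Elkhorn, Hollowpine
Last habitat: Briarlake with 91 animals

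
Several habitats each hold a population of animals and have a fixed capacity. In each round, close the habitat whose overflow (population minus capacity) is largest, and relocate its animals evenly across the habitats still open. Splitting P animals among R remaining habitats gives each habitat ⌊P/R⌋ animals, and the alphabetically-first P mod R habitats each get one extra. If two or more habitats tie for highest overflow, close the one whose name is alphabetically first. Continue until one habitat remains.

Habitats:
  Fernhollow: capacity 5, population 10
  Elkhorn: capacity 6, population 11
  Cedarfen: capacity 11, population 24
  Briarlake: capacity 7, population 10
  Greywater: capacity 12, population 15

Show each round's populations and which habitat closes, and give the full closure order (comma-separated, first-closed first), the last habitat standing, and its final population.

Round 1: Briarlake=10 Cedarfen=24 Elkhorn=11 Fernhollow=10 Greywater=15 → close Cedarfen (overflow 13)
  24÷4 = 6 each, +1 to first 0
Round 2: Briarlake=16 Elkhorn=17 Fernhollow=16 Greywater=21 → close Elkhorn (overflow 11)
  17÷3 = 5 each, +1 to first 2
Round 3: Briarlake=22 Fernhollow=22 Greywater=26 → close Fernhollow (overflow 17)
  22÷2 = 11 each, +1 to first 0
Round 4: Briarlake=33 Greywater=37 → close Briarlake (overflow 26)
  33÷1 = 33 each, +1 to first 0

Closure order: Cedarfen, Elkhorn, Fernhollow, Briarlake
Last habitat: Greywater with 70 animals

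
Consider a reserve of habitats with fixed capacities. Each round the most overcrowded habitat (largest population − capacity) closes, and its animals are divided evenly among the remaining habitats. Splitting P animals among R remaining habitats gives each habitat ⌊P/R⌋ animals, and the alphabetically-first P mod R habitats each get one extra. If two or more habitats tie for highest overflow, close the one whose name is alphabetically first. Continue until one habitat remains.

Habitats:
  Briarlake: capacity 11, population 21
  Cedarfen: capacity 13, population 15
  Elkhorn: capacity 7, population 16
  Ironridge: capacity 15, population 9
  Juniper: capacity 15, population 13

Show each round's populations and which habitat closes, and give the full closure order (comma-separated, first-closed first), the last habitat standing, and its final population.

Round 1: Briarlake=21 Cedarfen=15 Elkhorn=16 Ironridge=9 Juniper=13 → close Briarlake (overflow 10)
  21÷4 = 5 each, +1 to first 1
Round 2: Cedarfen=21 Elkhorn=21 Ironridge=14 Juniper=18 → close Elkhorn (overflow 14)
  21÷3 = 7 each, +1 to first 0
Round 3: Cedarfen=28 Ironridge=21 Juniper=25 → close Cedarfen (overflow 15)
  28÷2 = 14 each, +1 to first 0
Round 4: Ironridge=35 Juniper=39 → close Juniper (overflow 24)
  39÷1 = 39 each, +1 to first 0

Closure order: Briarlake, Elkhorn, Cedarfen, Juniper
Last habitat: Ironridge with 74 animals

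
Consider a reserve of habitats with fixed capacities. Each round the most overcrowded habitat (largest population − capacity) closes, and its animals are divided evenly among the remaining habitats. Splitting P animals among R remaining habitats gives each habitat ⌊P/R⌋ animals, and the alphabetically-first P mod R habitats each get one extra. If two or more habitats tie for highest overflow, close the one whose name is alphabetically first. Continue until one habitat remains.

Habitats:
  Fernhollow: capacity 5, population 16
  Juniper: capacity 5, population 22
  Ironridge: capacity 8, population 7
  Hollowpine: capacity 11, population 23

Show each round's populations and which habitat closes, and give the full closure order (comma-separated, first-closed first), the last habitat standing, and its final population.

Round 1: Fernhollow=16 Hollowpine=23 Ironridge=7 Juniper=22 → close Juniper (overflow 17)
  22÷3 = 7 each, +1 to first 1
Round 2: Fernhollow=24 Hollowpine=30 Ironridge=14 → close Fernhollow (overflow 19)
  24÷2 = 12 each, +1 to first 0
Round 3: Hollowpine=42 Ironridge=26 → close Hollowpine (overflow 31)
  42÷1 = 42 each, +1 to first 0

Closure order: Juniper, Fernhollow, Hollowpine
Last habitat: Ironridge with 68 animals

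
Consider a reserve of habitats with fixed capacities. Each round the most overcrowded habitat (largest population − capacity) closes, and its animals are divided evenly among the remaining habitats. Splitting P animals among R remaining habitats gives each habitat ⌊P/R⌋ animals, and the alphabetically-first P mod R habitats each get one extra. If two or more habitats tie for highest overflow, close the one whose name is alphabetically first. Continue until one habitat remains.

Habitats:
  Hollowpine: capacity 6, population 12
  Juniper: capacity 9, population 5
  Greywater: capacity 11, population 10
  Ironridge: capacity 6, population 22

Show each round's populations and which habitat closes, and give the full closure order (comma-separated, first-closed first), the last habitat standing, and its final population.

Round 1: Greywater=10 Hollowpine=12 Ironridge=22 Juniper=5 → close Ironridge (overflow 16)
  22÷3 = 7 each, +1 to first 1
Round 2: Greywater=18 Hollowpine=19 Juniper=12 → close Hollowpine (overflow 13)
  19÷2 = 9 each, +1 to first 1
Round 3: Greywater=28 Juniper=21 → close Greywater (overflow 17)
  28÷1 = 28 each, +1 to first 0

Closure order: Ironridge, Hollowpine, Greywater
Last habitat: Juniper with 49 animals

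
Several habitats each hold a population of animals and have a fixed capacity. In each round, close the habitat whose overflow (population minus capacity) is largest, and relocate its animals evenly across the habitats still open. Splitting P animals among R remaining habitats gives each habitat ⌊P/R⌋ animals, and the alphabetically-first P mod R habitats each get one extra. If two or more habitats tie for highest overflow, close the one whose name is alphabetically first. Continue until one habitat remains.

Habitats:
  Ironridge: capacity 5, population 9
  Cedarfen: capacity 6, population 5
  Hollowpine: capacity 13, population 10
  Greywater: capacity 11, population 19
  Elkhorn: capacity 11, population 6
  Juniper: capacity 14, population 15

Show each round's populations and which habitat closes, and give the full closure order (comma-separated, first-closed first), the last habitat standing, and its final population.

Round 1: Cedarfen=5 Elkhorn=6 Greywater=19 Hollowpine=10 Ironridge=9 Juniper=15 → close Greywater (overflow 8)
  19÷5 = 3 each, +1 to first 4
Round 2: Cedarfen=9 Elkhorn=10 Hollowpine=14 Ironridge=13 Juniper=18 → close Ironridge (overflow 8)
  13÷4 = 3 each, +1 to first 1
Round 3: Cedarfen=13 Elkhorn=13 Hollowpine=17 Juniper=21 → close Cedarfen (overflow 7)
  13÷3 = 4 each, +1 to first 1
Round 4: Elkhorn=18 Hollowpine=21 Juniper=25 → close Juniper (overflow 11)
  25÷2 = 12 each, +1 to first 1
Round 5: Elkhorn=31 Hollowpine=33 → close Elkhorn (overflow 20)
  31÷1 = 31 each, +1 to first 0

Closure order: Greywater, Ironridge, Cedarfen, Juniper, Elkhorn
Last habitat: Hollowpine with 64 animals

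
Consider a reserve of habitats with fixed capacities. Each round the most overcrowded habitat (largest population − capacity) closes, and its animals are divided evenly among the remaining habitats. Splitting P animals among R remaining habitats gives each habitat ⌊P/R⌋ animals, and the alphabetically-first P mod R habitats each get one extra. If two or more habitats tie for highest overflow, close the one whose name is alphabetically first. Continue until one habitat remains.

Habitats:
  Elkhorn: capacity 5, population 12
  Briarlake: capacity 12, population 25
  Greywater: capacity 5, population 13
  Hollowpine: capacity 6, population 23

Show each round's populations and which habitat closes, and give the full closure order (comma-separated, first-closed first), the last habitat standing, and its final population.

Closure order: Hollowpine, Briarlake, Elkhorn
Last habitat: Greywater with 73 animals

Round 1: Briarlake=25 Elkhorn=12 Greywater=13 Hollowpine=23 → close Hollowpine (overflow 17)
  23÷3 = 7 each, +1 to first 2
Round 2: Briarlake=33 Elkhorn=20 Greywater=20 → close Briarlake (overflow 21)
  33÷2 = 16 each, +1 to first 1
Round 3: Elkhorn=37 Greywater=36 → close Elkhorn (overflow 32)
  37÷1 = 37 each, +1 to first 0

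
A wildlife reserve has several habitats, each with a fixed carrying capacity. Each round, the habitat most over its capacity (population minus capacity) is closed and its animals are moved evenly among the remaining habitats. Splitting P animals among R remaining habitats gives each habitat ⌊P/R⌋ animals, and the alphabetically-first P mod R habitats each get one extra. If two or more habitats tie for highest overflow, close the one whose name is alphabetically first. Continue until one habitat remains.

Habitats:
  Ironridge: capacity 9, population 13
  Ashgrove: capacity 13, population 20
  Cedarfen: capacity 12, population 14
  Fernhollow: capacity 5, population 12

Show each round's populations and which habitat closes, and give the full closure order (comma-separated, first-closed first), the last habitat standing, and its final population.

Closure order: Ashgrove, Fernhollow, Cedarfen
Last habitat: Ironridge with 59 animals

Round 1: Ashgrove=20 Cedarfen=14 Fernhollow=12 Ironridge=13 → close Ashgrove (overflow 7)
  20÷3 = 6 each, +1 to first 2
Round 2: Cedarfen=21 Fernhollow=19 Ironridge=19 → close Fernhollow (overflow 14)
  19÷2 = 9 each, +1 to first 1
Round 3: Cedarfen=31 Ironridge=28 → close Cedarfen (overflow 19)
  31÷1 = 31 each, +1 to first 0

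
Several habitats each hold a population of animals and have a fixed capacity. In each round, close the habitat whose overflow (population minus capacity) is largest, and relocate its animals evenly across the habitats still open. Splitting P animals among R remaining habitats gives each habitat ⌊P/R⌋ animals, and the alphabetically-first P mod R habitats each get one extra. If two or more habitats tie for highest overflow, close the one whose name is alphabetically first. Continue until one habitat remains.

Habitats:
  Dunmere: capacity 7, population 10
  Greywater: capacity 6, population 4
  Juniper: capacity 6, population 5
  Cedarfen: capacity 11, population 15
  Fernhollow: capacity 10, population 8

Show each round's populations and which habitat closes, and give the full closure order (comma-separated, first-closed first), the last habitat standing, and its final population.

Round 1: Cedarfen=15 Dunmere=10 Fernhollow=8 Greywater=4 Juniper=5 → close Cedarfen (overflow 4)
  15÷4 = 3 each, +1 to first 3
Round 2: Dunmere=14 Fernhollow=12 Greywater=8 Juniper=8 → close Dunmere (overflow 7)
  14÷3 = 4 each, +1 to first 2
Round 3: Fernhollow=17 Greywater=13 Juniper=12 → close Fernhollow (overflow 7)
  17÷2 = 8 each, +1 to first 1
Round 4: Greywater=22 Juniper=20 → close Greywater (overflow 16)
  22÷1 = 22 each, +1 to first 0

Closure order: Cedarfen, Dunmere, Fernhollow, Greywater
Last habitat: Juniper with 42 animals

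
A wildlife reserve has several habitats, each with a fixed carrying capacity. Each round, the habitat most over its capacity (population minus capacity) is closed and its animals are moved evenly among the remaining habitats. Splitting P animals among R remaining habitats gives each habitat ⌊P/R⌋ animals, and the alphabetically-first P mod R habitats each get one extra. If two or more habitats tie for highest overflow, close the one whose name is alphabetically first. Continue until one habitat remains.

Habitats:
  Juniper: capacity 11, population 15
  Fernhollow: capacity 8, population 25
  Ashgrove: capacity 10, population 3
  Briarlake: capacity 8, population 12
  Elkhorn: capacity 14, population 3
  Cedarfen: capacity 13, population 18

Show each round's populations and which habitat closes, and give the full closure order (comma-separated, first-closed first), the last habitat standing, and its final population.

Closure order: Fernhollow, Cedarfen, Briarlake, Juniper, Ashgrove
Last habitat: Elkhorn with 76 animals

Round 1: Ashgrove=3 Briarlake=12 Cedarfen=18 Elkhorn=3 Fernhollow=25 Juniper=15 → close Fernhollow (overflow 17)
  25÷5 = 5 each, +1 to first 0
Round 2: Ashgrove=8 Briarlake=17 Cedarfen=23 Elkhorn=8 Juniper=20 → close Cedarfen (overflow 10)
  23÷4 = 5 each, +1 to first 3
Round 3: Ashgrove=14 Briarlake=23 Elkhorn=14 Juniper=25 → close Briarlake (overflow 15)
  23÷3 = 7 each, +1 to first 2
Round 4: Ashgrove=22 Elkhorn=22 Juniper=32 → close Juniper (overflow 21)
  32÷2 = 16 each, +1 to first 0
Round 5: Ashgrove=38 Elkhorn=38 → close Ashgrove (overflow 28)
  38÷1 = 38 each, +1 to first 0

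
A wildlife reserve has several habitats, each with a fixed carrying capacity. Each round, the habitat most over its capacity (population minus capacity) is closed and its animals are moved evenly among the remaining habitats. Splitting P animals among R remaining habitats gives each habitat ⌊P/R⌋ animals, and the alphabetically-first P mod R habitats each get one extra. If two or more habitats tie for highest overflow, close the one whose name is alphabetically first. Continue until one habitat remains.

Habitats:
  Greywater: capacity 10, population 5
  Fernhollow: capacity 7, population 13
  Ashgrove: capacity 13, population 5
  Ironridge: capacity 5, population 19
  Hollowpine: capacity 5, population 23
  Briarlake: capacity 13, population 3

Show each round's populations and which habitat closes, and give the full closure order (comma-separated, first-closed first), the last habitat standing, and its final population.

Closure order: Hollowpine, Ironridge, Fernhollow, Greywater, Ashgrove
Last habitat: Briarlake with 68 animals

Round 1: Ashgrove=5 Briarlake=3 Fernhollow=13 Greywater=5 Hollowpine=23 Ironridge=19 → close Hollowpine (overflow 18)
  23÷5 = 4 each, +1 to first 3
Round 2: Ashgrove=10 Briarlake=8 Fernhollow=18 Greywater=9 Ironridge=23 → close Ironridge (overflow 18)
  23÷4 = 5 each, +1 to first 3
Round 3: Ashgrove=16 Briarlake=14 Fernhollow=24 Greywater=14 → close Fernhollow (overflow 17)
  24÷3 = 8 each, +1 to first 0
Round 4: Ashgrove=24 Briarlake=22 Greywater=22 → close Greywater (overflow 12)
  22÷2 = 11 each, +1 to first 0
Round 5: Ashgrove=35 Briarlake=33 → close Ashgrove (overflow 22)
  35÷1 = 35 each, +1 to first 0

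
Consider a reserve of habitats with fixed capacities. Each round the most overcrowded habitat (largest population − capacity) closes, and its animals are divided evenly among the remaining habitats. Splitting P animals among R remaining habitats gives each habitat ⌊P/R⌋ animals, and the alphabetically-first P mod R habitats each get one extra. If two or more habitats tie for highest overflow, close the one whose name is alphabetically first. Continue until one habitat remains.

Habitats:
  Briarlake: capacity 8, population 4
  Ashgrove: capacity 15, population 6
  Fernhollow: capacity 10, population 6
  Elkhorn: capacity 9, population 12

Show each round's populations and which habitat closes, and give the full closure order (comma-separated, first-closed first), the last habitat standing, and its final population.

Closure order: Elkhorn, Briarlake, Fernhollow
Last habitat: Ashgrove with 28 animals

Round 1: Ashgrove=6 Briarlake=4 Elkhorn=12 Fernhollow=6 → close Elkhorn (overflow 3)
  12÷3 = 4 each, +1 to first 0
Round 2: Ashgrove=10 Briarlake=8 Fernhollow=10 → close Briarlake (overflow 0)
  8÷2 = 4 each, +1 to first 0
Round 3: Ashgrove=14 Fernhollow=14 → close Fernhollow (overflow 4)
  14÷1 = 14 each, +1 to first 0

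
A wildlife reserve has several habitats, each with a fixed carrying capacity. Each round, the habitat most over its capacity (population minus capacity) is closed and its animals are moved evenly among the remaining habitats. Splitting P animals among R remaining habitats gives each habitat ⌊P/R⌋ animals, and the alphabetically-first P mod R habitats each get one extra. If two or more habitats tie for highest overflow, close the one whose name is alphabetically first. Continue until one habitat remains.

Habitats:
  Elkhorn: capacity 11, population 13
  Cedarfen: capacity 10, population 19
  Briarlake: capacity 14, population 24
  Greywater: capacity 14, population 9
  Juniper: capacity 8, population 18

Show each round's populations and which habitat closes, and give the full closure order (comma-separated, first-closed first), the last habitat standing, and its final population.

Round 1: Briarlake=24 Cedarfen=19 Elkhorn=13 Greywater=9 Juniper=18 → close Briarlake (overflow 10)
  24÷4 = 6 each, +1 to first 0
Round 2: Cedarfen=25 Elkhorn=19 Greywater=15 Juniper=24 → close Juniper (overflow 16)
  24÷3 = 8 each, +1 to first 0
Round 3: Cedarfen=33 Elkhorn=27 Greywater=23 → close Cedarfen (overflow 23)
  33÷2 = 16 each, +1 to first 1
Round 4: Elkhorn=44 Greywater=39 → close Elkhorn (overflow 33)
  44÷1 = 44 each, +1 to first 0

Closure order: Briarlake, Juniper, Cedarfen, Elkhorn
Last habitat: Greywater with 83 animals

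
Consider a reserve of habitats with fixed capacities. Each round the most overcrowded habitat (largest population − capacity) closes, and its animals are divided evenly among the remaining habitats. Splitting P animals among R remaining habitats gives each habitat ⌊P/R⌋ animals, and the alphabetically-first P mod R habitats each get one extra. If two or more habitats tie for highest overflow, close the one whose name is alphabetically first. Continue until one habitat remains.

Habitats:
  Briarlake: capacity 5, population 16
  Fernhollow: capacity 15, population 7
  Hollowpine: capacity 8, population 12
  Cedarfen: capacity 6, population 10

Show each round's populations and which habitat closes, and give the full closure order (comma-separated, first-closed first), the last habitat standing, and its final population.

Round 1: Briarlake=16 Cedarfen=10 Fernhollow=7 Hollowpine=12 → close Briarlake (overflow 11)
  16÷3 = 5 each, +1 to first 1
Round 2: Cedarfen=16 Fernhollow=12 Hollowpine=17 → close Cedarfen (overflow 10)
  16÷2 = 8 each, +1 to first 0
Round 3: Fernhollow=20 Hollowpine=25 → close Hollowpine (overflow 17)
  25÷1 = 25 each, +1 to first 0

Closure order: Briarlake, Cedarfen, Hollowpine
Last habitat: Fernhollow with 45 animals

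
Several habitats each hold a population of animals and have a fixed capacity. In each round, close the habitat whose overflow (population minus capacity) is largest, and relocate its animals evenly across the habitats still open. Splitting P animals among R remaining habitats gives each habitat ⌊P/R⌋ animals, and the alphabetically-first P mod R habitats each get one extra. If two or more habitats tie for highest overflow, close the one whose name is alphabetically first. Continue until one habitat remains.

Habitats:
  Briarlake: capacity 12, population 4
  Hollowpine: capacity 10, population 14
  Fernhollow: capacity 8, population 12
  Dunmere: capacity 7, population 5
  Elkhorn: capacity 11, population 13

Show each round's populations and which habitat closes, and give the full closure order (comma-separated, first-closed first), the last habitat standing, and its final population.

Closure order: Fernhollow, Hollowpine, Elkhorn, Dunmere
Last habitat: Briarlake with 48 animals

Round 1: Briarlake=4 Dunmere=5 Elkhorn=13 Fernhollow=12 Hollowpine=14 → close Fernhollow (overflow 4)
  12÷4 = 3 each, +1 to first 0
Round 2: Briarlake=7 Dunmere=8 Elkhorn=16 Hollowpine=17 → close Hollowpine (overflow 7)
  17÷3 = 5 each, +1 to first 2
Round 3: Briarlake=13 Dunmere=14 Elkhorn=21 → close Elkhorn (overflow 10)
  21÷2 = 10 each, +1 to first 1
Round 4: Briarlake=24 Dunmere=24 → close Dunmere (overflow 17)
  24÷1 = 24 each, +1 to first 0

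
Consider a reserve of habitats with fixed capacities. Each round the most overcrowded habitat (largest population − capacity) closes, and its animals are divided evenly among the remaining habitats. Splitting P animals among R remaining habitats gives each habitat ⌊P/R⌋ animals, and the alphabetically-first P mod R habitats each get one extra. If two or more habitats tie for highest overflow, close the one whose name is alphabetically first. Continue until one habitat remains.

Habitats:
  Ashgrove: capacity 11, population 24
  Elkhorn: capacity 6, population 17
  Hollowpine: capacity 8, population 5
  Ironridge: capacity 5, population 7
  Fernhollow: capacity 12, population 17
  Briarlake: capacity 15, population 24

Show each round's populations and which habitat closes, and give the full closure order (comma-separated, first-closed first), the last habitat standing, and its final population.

Closure order: Ashgrove, Elkhorn, Briarlake, Fernhollow, Ironridge
Last habitat: Hollowpine with 94 animals

Round 1: Ashgrove=24 Briarlake=24 Elkhorn=17 Fernhollow=17 Hollowpine=5 Ironridge=7 → close Ashgrove (overflow 13)
  24÷5 = 4 each, +1 to first 4
Round 2: Briarlake=29 Elkhorn=22 Fernhollow=22 Hollowpine=10 Ironridge=11 → close Elkhorn (overflow 16)
  22÷4 = 5 each, +1 to first 2
Round 3: Briarlake=35 Fernhollow=28 Hollowpine=15 Ironridge=16 → close Briarlake (overflow 20)
  35÷3 = 11 each, +1 to first 2
Round 4: Fernhollow=40 Hollowpine=27 Ironridge=27 → close Fernhollow (overflow 28)
  40÷2 = 20 each, +1 to first 0
Round 5: Hollowpine=47 Ironridge=47 → close Ironridge (overflow 42)
  47÷1 = 47 each, +1 to first 0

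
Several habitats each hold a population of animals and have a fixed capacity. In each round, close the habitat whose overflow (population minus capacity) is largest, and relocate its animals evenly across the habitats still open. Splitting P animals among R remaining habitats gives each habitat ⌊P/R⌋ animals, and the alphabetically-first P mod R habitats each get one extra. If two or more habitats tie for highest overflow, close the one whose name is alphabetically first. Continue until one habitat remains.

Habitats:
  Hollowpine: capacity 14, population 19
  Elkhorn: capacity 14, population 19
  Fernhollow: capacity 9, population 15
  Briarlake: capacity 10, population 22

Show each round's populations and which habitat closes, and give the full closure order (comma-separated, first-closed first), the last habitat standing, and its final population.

Closure order: Briarlake, Elkhorn, Fernhollow
Last habitat: Hollowpine with 75 animals

Round 1: Briarlake=22 Elkhorn=19 Fernhollow=15 Hollowpine=19 → close Briarlake (overflow 12)
  22÷3 = 7 each, +1 to first 1
Round 2: Elkhorn=27 Fernhollow=22 Hollowpine=26 → close Elkhorn (overflow 13)
  27÷2 = 13 each, +1 to first 1
Round 3: Fernhollow=36 Hollowpine=39 → close Fernhollow (overflow 27)
  36÷1 = 36 each, +1 to first 0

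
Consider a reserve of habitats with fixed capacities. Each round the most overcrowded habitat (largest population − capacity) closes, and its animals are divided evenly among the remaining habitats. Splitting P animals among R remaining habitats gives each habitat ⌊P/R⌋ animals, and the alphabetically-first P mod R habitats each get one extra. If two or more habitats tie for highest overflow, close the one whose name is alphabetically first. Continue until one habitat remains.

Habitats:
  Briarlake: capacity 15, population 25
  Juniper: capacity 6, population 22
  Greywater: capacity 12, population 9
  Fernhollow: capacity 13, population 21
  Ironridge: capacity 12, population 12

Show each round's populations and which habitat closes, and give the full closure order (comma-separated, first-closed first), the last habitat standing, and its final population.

Round 1: Briarlake=25 Fernhollow=21 Greywater=9 Ironridge=12 Juniper=22 → close Juniper (overflow 16)
  22÷4 = 5 each, +1 to first 2
Round 2: Briarlake=31 Fernhollow=27 Greywater=14 Ironridge=17 → close Briarlake (overflow 16)
  31÷3 = 10 each, +1 to first 1
Round 3: Fernhollow=38 Greywater=24 Ironridge=27 → close Fernhollow (overflow 25)
  38÷2 = 19 each, +1 to first 0
Round 4: Greywater=43 Ironridge=46 → close Ironridge (overflow 34)
  46÷1 = 46 each, +1 to first 0

Closure order: Juniper, Briarlake, Fernhollow, Ironridge
Last habitat: Greywater with 89 animals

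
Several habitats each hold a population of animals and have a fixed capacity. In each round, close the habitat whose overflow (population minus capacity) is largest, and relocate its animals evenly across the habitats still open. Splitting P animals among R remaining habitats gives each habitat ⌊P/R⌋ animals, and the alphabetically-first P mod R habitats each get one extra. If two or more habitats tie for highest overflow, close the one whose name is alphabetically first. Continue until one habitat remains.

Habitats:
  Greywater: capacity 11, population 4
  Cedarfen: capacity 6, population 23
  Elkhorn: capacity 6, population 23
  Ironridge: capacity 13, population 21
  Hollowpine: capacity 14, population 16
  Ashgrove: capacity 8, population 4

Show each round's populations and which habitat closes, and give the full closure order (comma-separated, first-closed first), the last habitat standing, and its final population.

Closure order: Cedarfen, Elkhorn, Ironridge, Hollowpine, Ashgrove
Last habitat: Greywater with 91 animals

Round 1: Ashgrove=4 Cedarfen=23 Elkhorn=23 Greywater=4 Hollowpine=16 Ironridge=21 → close Cedarfen (overflow 17)
  23÷5 = 4 each, +1 to first 3
Round 2: Ashgrove=9 Elkhorn=28 Greywater=9 Hollowpine=20 Ironridge=25 → close Elkhorn (overflow 22)
  28÷4 = 7 each, +1 to first 0
Round 3: Ashgrove=16 Greywater=16 Hollowpine=27 Ironridge=32 → close Ironridge (overflow 19)
  32÷3 = 10 each, +1 to first 2
Round 4: Ashgrove=27 Greywater=27 Hollowpine=37 → close Hollowpine (overflow 23)
  37÷2 = 18 each, +1 to first 1
Round 5: Ashgrove=46 Greywater=45 → close Ashgrove (overflow 38)
  46÷1 = 46 each, +1 to first 0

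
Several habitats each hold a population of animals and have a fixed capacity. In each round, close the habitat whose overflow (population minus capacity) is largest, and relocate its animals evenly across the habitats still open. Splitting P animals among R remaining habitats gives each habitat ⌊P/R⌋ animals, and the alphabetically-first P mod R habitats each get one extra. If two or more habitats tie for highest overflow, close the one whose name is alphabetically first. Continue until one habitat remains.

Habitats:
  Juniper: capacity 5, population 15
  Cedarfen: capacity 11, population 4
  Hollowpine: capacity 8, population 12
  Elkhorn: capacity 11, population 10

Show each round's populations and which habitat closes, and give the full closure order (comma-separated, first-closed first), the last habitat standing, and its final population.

Closure order: Juniper, Hollowpine, Elkhorn
Last habitat: Cedarfen with 41 animals

Round 1: Cedarfen=4 Elkhorn=10 Hollowpine=12 Juniper=15 → close Juniper (overflow 10)
  15÷3 = 5 each, +1 to first 0
Round 2: Cedarfen=9 Elkhorn=15 Hollowpine=17 → close Hollowpine (overflow 9)
  17÷2 = 8 each, +1 to first 1
Round 3: Cedarfen=18 Elkhorn=23 → close Elkhorn (overflow 12)
  23÷1 = 23 each, +1 to first 0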